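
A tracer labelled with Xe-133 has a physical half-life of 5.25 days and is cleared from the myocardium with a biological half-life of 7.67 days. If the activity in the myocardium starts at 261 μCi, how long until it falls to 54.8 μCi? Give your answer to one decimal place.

1/t_eff = 1/t_phys + 1/t_biol = 1/5.25 + 1/7.67 = 0.32085 per day.
t_eff = 5.25 × 7.67 / (5.25 + 7.67) ≈ 3.1167 days.
n = log₂(261/54.8) ≈ 2.2518; t = 2.2518 × 3.1167 ≈ 7.0181 days.

7.0 days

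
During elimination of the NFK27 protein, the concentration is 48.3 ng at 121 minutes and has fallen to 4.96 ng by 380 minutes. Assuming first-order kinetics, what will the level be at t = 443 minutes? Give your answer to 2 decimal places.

Over Δt = 380 − 121 = 259 minutes, the level fell by a factor of 48.3/4.96 ≈ 9.7379.
n = log₂(9.7379) ≈ 3.2836 half-lives, so t½ = 259/3.2836 ≈ 78.877 minutes.
From t = 380 to t = 443: 4.96 × (1/2)^((443−380)/78.877) ≈ 2.8513 ng.

2.85 ng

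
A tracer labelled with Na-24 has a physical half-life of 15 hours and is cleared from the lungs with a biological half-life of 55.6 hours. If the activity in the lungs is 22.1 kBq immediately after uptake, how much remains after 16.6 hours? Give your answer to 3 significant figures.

1/t_eff = 1/t_phys + 1/t_biol = 1/15 + 1/55.6 = 0.084652 per hour.
t_eff = 15 × 55.6 / (15 + 55.6) ≈ 11.813 hours.
Remaining = 22.1 × (1/2)^(16.6/11.813) = 22.1 × (1/2)^1.4052 ≈ 8.344 kBq.

8.34 kBq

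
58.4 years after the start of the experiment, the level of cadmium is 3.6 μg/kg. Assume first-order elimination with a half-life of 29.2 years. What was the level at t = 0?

14.4 μg/kg

Number of half-lives elapsed: n = 58.4/29.2 ≈ 2.
A₀ = A × 2^n = 3.6 × 2^2 = 3.6 × 4 ≈ 14.4 μg/kg.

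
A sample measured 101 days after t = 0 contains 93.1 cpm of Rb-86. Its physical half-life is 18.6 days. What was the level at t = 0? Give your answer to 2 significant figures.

4000 cpm

Number of half-lives elapsed: n = 101/18.6 ≈ 5.4301.
A₀ = A × 2^n = 93.1 × 2^5.4301 = 93.1 × 43.115 ≈ 4014 cpm.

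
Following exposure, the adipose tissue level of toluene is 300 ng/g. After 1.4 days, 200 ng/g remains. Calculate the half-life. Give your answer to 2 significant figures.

2.4 days

A/A₀ = 200/300 ≈ 0.66667.
n = log₂(1.5) ≈ 0.58496 half-lives elapsed in 1.4 days.
t½ = 1.4/0.58496 ≈ 2.3933 days.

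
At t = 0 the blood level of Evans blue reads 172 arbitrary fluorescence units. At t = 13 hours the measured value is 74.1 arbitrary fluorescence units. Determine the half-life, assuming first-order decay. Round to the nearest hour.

A/A₀ = 74.1/172 ≈ 0.43081.
n = log₂(2.3212) ≈ 1.2149 half-lives elapsed in 13 hours.
t½ = 13/1.2149 ≈ 10.701 hours.

11 hours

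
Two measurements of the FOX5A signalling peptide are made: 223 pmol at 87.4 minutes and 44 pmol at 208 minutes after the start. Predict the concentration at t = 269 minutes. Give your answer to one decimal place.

19.4 pmol

Over Δt = 208 − 87.4 = 120.6 minutes, the level fell by a factor of 223/44 ≈ 5.0682.
n = log₂(5.0682) ≈ 2.3415 half-lives, so t½ = 120.6/2.3415 ≈ 51.506 minutes.
From t = 208 to t = 269: 44 × (1/2)^((269−208)/51.506) ≈ 19.361 pmol.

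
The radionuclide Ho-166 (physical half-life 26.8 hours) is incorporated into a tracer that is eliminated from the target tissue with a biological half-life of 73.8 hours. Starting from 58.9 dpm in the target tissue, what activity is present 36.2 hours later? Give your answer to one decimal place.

1/t_eff = 1/t_phys + 1/t_biol = 1/26.8 + 1/73.8 = 0.050864 per hour.
t_eff = 26.8 × 73.8 / (26.8 + 73.8) ≈ 19.66 hours.
Remaining = 58.9 × (1/2)^(36.2/19.66) = 58.9 × (1/2)^1.8413 ≈ 16.438 dpm.

16.4 dpm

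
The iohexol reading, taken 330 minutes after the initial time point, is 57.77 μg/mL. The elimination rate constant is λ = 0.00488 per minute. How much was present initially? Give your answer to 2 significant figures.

290 μg/mL

t½ = ln 2 / λ = 0.69315 / 0.00488 ≈ 142.04 minutes.
Number of half-lives elapsed: n = 330/142.04 ≈ 2.3233.
A₀ = A × 2^n = 57.77 × 2^2.3233 = 57.77 × 5.0048 ≈ 289.13 μg/mL.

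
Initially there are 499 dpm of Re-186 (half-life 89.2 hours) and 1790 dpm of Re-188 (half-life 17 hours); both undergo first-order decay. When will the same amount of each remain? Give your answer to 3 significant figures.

Set 499·(1/2)^(t/89.2) = 1790·(1/2)^(t/17).
Taking log₂: log₂(499/1790) = t·(1/89.2 − 1/17).
log₂(0.27877) = -1.8428; 1/89.2 − 1/17 = -0.047613.
t = -1.8428 / -0.047613 ≈ 38.705 hours.

38.7 hours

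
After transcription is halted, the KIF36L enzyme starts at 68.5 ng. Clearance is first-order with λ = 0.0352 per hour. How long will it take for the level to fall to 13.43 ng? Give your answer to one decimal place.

46.3 hours

t½ = ln 2 / λ = 0.69315 / 0.0352 ≈ 19.692 hours.
Fraction remaining = 13.43/68.5 ≈ 0.19606.
n = log₂(68.5/13.43) = ln(5.1005)/ln 2 ≈ 2.3506 half-lives.
t = n × t½ = 2.3506 × 19.692 ≈ 46.288 hours.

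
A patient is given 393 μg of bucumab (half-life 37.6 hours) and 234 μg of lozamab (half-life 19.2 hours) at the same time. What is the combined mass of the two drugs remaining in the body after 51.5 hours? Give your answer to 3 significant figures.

189 μg

bucumab: 393 × (1/2)^(51.5/37.6) = 393 × (1/2)^1.3697 ≈ 152.08 μg.
lozamab: 234 × (1/2)^(51.5/19.2) = 234 × (1/2)^2.6823 ≈ 36.456 μg.
Total = 152.08 + 36.456 ≈ 188.54 μg.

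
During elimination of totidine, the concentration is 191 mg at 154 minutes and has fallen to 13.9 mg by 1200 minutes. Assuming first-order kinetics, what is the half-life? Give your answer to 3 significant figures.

Over Δt = 1200 − 154 = 1046 minutes, the level fell by a factor of 191/13.9 ≈ 13.741.
n = log₂(13.741) ≈ 3.7804 half-lives, so t½ = 1046/3.7804 ≈ 276.69 minutes.

277 minutes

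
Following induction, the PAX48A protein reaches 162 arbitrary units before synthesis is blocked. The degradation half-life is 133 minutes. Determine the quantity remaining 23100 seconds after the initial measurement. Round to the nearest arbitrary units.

22 arbitrary units

Convert the elapsed time: 23100 seconds = 385 minutes.
Number of half-lives: n = 385/133 ≈ 2.8947.
Remaining = 162 × (1/2)^2.8947 = 162 × 0.13446 ≈ 21.783 arbitrary units.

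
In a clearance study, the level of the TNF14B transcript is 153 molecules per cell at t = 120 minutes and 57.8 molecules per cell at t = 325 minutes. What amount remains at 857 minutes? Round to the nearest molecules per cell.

Over Δt = 325 − 120 = 205 minutes, the level fell by a factor of 153/57.8 ≈ 2.6471.
n = log₂(2.6471) ≈ 1.4044 half-lives, so t½ = 205/1.4044 ≈ 145.97 minutes.
From t = 325 to t = 857: 57.8 × (1/2)^((857−325)/145.97) ≈ 4.6217 molecules per cell.

5 molecules per cell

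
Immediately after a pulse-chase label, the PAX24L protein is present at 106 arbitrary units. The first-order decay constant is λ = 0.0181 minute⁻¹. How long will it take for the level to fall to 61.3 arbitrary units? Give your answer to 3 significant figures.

30.3 minutes

t½ = ln 2 / λ = 0.69315 / 0.0181 ≈ 38.295 minutes.
Fraction remaining = 61.3/106 ≈ 0.5783.
n = log₂(106/61.3) = ln(1.7292)/ln 2 ≈ 0.79011 half-lives.
t = n × t½ = 0.79011 × 38.295 ≈ 30.257 minutes.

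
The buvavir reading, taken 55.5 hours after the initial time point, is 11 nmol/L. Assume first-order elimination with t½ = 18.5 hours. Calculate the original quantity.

Number of half-lives elapsed: n = 55.5/18.5 ≈ 3.
A₀ = A × 2^n = 11 × 2^3 = 11 × 8 ≈ 88 nmol/L.

88 nmol/L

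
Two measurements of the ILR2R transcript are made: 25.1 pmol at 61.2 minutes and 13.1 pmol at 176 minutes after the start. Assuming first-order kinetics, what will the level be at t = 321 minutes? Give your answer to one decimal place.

Over Δt = 176 − 61.2 = 114.8 minutes, the level fell by a factor of 25.1/13.1 ≈ 1.916.
n = log₂(1.916) ≈ 0.93812 half-lives, so t½ = 114.8/0.93812 ≈ 122.37 minutes.
From t = 176 to t = 321: 13.1 × (1/2)^((321−176)/122.37) ≈ 5.7621 pmol.

5.8 pmol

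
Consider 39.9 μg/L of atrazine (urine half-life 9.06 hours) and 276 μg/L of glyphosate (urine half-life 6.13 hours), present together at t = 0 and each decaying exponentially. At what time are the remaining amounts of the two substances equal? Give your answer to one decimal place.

Set 39.9·(1/2)^(t/9.06) = 276·(1/2)^(t/6.13).
Taking log₂: log₂(39.9/276) = t·(1/9.06 − 1/6.13).
log₂(0.14457) = -2.7902; 1/9.06 − 1/6.13 = -0.052757.
t = -2.7902 / -0.052757 ≈ 52.888 hours.

52.9 hours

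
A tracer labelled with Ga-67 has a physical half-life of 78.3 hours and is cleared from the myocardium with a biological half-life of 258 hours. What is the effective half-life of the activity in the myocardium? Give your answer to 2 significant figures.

1/t_eff = 1/t_phys + 1/t_biol = 1/78.3 + 1/258 = 0.016647 per hour.
t_eff = 78.3 × 258 / (78.3 + 258) ≈ 60.07 hours.

60 hours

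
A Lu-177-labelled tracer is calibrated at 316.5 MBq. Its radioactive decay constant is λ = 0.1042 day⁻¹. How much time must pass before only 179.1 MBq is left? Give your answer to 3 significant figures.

t½ = ln 2 / λ = 0.69315 / 0.1042 ≈ 6.6521 days.
Fraction remaining = 179.1/316.5 ≈ 0.56588.
n = log₂(316.5/179.1) = ln(1.7672)/ln 2 ≈ 0.82144 half-lives.
t = n × t½ = 0.82144 × 6.6521 ≈ 5.4643 days.

5.46 days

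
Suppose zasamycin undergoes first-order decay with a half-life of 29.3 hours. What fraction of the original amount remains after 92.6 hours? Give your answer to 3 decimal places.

0.112

n = 92.6/29.3 ≈ 3.1604 half-lives.
Fraction remaining = (1/2)^3.1604 ≈ 0.11185.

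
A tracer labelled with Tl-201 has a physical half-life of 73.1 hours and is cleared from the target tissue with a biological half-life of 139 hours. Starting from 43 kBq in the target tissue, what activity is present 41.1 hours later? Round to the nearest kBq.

24 kBq

1/t_eff = 1/t_phys + 1/t_biol = 1/73.1 + 1/139 = 0.020874 per hour.
t_eff = 73.1 × 139 / (73.1 + 139) ≈ 47.906 hours.
Remaining = 43 × (1/2)^(41.1/47.906) = 43 × (1/2)^0.85793 ≈ 23.725 kBq.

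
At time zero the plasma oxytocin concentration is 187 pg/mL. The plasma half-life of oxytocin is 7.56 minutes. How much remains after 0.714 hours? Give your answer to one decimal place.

3.7 pg/mL

Convert the elapsed time: 0.714 hours = 42.84 minutes.
Number of half-lives: n = 42.84/7.56 ≈ 5.6667.
Remaining = 187 × (1/2)^5.6667 = 187 × 0.019686 ≈ 3.6813 pg/mL.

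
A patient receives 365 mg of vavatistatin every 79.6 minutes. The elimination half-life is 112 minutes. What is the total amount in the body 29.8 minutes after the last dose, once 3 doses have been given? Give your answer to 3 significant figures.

602 mg

The 3 doses were given 189, 109.4, 29.8 minutes ago.
Total = 365·(1/2)^(189/112) + 365·(1/2)^(109.4/112) + 365·(1/2)^(29.8/112)
      = 113.32 + 185.46 + 303.53 ≈ 602.31 mg.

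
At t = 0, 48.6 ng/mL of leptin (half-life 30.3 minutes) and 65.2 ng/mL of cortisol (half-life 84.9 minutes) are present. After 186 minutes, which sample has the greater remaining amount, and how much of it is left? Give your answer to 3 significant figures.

leptin: 48.6 × (1/2)^6.1386 ≈ 0.68981 ng/mL.
cortisol: 65.2 × (1/2)^2.1908 ≈ 14.281 ng/mL.
Cortisol has more remaining, at ≈ 14.281 ng/mL.

cortisol, 14.3 ng/mL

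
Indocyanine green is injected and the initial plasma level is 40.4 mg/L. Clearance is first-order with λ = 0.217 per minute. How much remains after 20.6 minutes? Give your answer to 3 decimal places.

0.462 mg/L

t½ = ln 2 / λ = 0.69315 / 0.217 ≈ 3.1942 minutes.
Number of half-lives: n = 20.6/3.1942 ≈ 6.4491.
Remaining = 40.4 × (1/2)^6.4491 = 40.4 × 0.011445 ≈ 0.46238 mg/L.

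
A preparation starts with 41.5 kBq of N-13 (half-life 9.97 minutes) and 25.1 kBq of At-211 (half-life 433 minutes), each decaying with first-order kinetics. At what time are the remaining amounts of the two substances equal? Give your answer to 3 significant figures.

Set 41.5·(1/2)^(t/9.97) = 25.1·(1/2)^(t/433).
Taking log₂: log₂(41.5/25.1) = t·(1/9.97 − 1/433).
log₂(1.6534) = 0.72542; 1/9.97 − 1/433 = 0.097991.
t = 0.72542 / 0.097991 ≈ 7.4029 minutes.

7.40 minutes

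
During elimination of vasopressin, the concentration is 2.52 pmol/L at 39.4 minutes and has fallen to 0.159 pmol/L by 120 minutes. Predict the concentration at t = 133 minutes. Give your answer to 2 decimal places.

Over Δt = 120 − 39.4 = 80.6 minutes, the level fell by a factor of 2.52/0.159 ≈ 15.849.
n = log₂(15.849) ≈ 3.9863 half-lives, so t½ = 80.6/3.9863 ≈ 20.219 minutes.
From t = 120 to t = 133: 0.159 × (1/2)^((133−120)/20.219) ≈ 0.10182 pmol/L.

0.10 pmol/L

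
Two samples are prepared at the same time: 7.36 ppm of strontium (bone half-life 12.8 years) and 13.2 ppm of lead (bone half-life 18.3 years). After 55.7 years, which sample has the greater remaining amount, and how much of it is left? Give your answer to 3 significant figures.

lead, 1.60 ppm

strontium: 7.36 × (1/2)^4.3516 ≈ 0.36052 ppm.
lead: 13.2 × (1/2)^3.0437 ≈ 1.6008 ppm.
Lead has more remaining, at ≈ 1.6008 ppm.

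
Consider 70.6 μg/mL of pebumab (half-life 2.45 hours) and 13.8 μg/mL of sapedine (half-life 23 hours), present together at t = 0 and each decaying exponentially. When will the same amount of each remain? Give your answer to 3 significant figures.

Set 70.6·(1/2)^(t/2.45) = 13.8·(1/2)^(t/23).
Taking log₂: log₂(70.6/13.8) = t·(1/2.45 − 1/23).
log₂(5.1159) = 2.355; 1/2.45 − 1/23 = 0.36469.
t = 2.355 / 0.36469 ≈ 6.4576 hours.

6.46 hours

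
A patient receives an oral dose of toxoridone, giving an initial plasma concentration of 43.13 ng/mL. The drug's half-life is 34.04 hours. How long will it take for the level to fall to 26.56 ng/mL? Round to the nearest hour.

24 hours

Fraction remaining = 26.56/43.13 ≈ 0.61581.
n = log₂(43.13/26.56) = ln(1.6239)/ln 2 ≈ 0.69944 half-lives.
t = n × t½ = 0.69944 × 34.04 ≈ 23.809 hours.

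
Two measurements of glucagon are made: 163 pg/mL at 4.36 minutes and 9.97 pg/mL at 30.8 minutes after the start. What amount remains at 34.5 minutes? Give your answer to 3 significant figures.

Over Δt = 30.8 − 4.36 = 26.44 minutes, the level fell by a factor of 163/9.97 ≈ 16.349.
n = log₂(16.349) ≈ 4.0311 half-lives, so t½ = 26.44/4.0311 ≈ 6.5589 minutes.
From t = 30.8 to t = 34.5: 9.97 × (1/2)^((34.5−30.8)/6.5589) ≈ 6.7434 pg/mL.

6.74 pg/mL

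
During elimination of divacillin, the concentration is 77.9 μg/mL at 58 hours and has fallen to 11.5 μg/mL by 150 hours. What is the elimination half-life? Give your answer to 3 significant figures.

33.3 hours

Over Δt = 150 − 58 = 92 hours, the level fell by a factor of 77.9/11.5 ≈ 6.7739.
n = log₂(6.7739) ≈ 2.76 half-lives, so t½ = 92/2.76 ≈ 33.333 hours.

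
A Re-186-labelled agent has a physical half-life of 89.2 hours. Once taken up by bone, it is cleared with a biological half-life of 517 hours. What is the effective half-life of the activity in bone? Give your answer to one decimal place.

1/t_eff = 1/t_phys + 1/t_biol = 1/89.2 + 1/517 = 0.013145 per hour.
t_eff = 89.2 × 517 / (89.2 + 517) ≈ 76.075 hours.

76.1 hours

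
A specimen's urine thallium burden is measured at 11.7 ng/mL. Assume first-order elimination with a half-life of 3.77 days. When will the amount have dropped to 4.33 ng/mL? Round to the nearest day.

Fraction remaining = 4.33/11.7 ≈ 0.37009.
n = log₂(11.7/4.33) = ln(2.7021)/ln 2 ≈ 1.4341 half-lives.
t = n × t½ = 1.4341 × 3.77 ≈ 5.4064 days.

5 days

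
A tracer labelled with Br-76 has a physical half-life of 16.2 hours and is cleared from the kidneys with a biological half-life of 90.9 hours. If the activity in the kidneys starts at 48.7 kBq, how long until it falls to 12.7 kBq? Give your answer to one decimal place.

1/t_eff = 1/t_phys + 1/t_biol = 1/16.2 + 1/90.9 = 0.072729 per hour.
t_eff = 16.2 × 90.9 / (16.2 + 90.9) ≈ 13.75 hours.
n = log₂(48.7/12.7) ≈ 1.9391; t = 1.9391 × 13.75 ≈ 26.662 hours.

26.7 hours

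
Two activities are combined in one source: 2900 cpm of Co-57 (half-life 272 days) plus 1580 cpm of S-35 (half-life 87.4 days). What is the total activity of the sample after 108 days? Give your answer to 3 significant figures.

2870 cpm

Co-57: 2900 × (1/2)^(108/272) = 2900 × (1/2)^0.39706 ≈ 2202.3 cpm.
S-35: 1580 × (1/2)^(108/87.4) = 1580 × (1/2)^1.2357 ≈ 670.93 cpm.
Total = 2202.3 + 670.93 ≈ 2873.2 cpm.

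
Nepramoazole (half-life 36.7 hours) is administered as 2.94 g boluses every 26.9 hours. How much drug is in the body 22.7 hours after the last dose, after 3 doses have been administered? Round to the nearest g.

The 3 doses were given 76.5, 49.6, 22.7 hours ago.
Total = 2.94·(1/2)^(76.5/36.7) + 2.94·(1/2)^(49.6/36.7) + 2.94·(1/2)^(22.7/36.7)
      = 0.6932 + 1.1521 + 1.9149 ≈ 3.7603 g.

4 g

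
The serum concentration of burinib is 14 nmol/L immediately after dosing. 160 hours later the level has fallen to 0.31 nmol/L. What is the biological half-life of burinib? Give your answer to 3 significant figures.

A/A₀ = 0.31/14 ≈ 0.022143.
n = log₂(45.161) ≈ 5.497 half-lives elapsed in 160 hours.
t½ = 160/5.497 ≈ 29.107 hours.

29.1 hours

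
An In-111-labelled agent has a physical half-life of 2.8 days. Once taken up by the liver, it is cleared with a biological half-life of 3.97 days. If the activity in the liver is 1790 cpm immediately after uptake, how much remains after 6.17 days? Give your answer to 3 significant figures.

1/t_eff = 1/t_phys + 1/t_biol = 1/2.8 + 1/3.97 = 0.60903 per day.
t_eff = 2.8 × 3.97 / (2.8 + 3.97) ≈ 1.6419 days.
Remaining = 1790 × (1/2)^(6.17/1.6419) = 1790 × (1/2)^3.7577 ≈ 132.33 cpm.

132 cpm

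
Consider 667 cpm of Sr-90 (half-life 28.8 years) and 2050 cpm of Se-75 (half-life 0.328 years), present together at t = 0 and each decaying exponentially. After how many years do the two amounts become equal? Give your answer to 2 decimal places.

Set 667·(1/2)^(t/28.8) = 2050·(1/2)^(t/0.328).
Taking log₂: log₂(667/2050) = t·(1/28.8 − 1/0.328).
log₂(0.32537) = -1.6199; 1/28.8 − 1/0.328 = -3.0141.
t = -1.6199 / -3.0141 ≈ 0.53744 years.

0.54 years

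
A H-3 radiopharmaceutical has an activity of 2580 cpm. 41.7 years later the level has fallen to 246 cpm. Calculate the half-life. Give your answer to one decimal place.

12.3 years

A/A₀ = 246/2580 ≈ 0.095349.
n = log₂(10.488) ≈ 3.3906 half-lives elapsed in 41.7 years.
t½ = 41.7/3.3906 ≈ 12.299 years.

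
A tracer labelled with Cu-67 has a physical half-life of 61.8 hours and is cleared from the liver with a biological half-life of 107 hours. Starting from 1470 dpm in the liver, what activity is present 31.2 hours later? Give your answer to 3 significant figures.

1/t_eff = 1/t_phys + 1/t_biol = 1/61.8 + 1/107 = 0.025527 per hour.
t_eff = 61.8 × 107 / (61.8 + 107) ≈ 39.174 hours.
Remaining = 1470 × (1/2)^(31.2/39.174) = 1470 × (1/2)^0.79644 ≈ 846.38 dpm.

846 dpm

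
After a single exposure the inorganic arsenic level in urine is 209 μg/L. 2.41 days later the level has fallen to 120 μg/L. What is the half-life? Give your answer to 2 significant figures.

A/A₀ = 120/209 ≈ 0.57416.
n = log₂(1.7417) ≈ 0.80047 half-lives elapsed in 2.41 days.
t½ = 2.41/0.80047 ≈ 3.0107 days.

3.0 days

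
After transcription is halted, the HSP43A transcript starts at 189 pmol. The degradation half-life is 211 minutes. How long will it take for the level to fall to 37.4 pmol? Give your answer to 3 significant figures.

Fraction remaining = 37.4/189 ≈ 0.19788.
n = log₂(189/37.4) = ln(5.0535)/ln 2 ≈ 2.3373 half-lives.
t = n × t½ = 2.3373 × 211 ≈ 493.17 minutes.

493 minutes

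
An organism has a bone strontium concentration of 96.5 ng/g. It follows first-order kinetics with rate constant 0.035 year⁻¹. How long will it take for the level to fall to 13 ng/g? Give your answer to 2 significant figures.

t½ = ln 2 / k = 0.69315 / 0.035 ≈ 19.804 years.
Fraction remaining = 13/96.5 ≈ 0.13472.
n = log₂(96.5/13) = ln(7.4231)/ln 2 ≈ 2.892 half-lives.
t = n × t½ = 2.892 × 19.804 ≈ 57.274 years.

57 years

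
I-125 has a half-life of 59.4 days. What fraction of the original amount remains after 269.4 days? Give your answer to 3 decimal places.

0.043

n = 269.4/59.4 ≈ 4.5354 half-lives.
Fraction remaining = (1/2)^4.5354 ≈ 0.043124.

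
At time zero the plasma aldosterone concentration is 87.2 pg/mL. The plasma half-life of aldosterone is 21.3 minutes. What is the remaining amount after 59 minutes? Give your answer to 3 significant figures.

Number of half-lives: n = 59/21.3 ≈ 2.77.
Remaining = 87.2 × (1/2)^2.77 = 87.2 × 0.14661 ≈ 12.784 pg/mL.

12.8 pg/mL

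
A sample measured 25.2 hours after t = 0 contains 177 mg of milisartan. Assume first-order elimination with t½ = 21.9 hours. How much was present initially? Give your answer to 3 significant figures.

Number of half-lives elapsed: n = 25.2/21.9 ≈ 1.1507.
A₀ = A × 2^n = 177 × 2^1.1507 = 177 × 2.2202 ≈ 392.97 mg.

393 mg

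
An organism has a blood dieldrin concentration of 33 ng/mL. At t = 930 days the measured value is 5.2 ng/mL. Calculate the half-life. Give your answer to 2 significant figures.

A/A₀ = 5.2/33 ≈ 0.15758.
n = log₂(6.3462) ≈ 2.6659 half-lives elapsed in 930 days.
t½ = 930/2.6659 ≈ 348.85 days.

350 days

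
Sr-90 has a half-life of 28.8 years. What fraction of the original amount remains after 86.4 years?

n = 86.4/28.8 ≈ 3 half-lives.
Fraction remaining = (1/2)^3 ≈ 0.125.

0.125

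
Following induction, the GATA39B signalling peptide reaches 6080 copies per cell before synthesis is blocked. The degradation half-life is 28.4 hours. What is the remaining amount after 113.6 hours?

380 copies per cell

Elapsed time is 4 half-lives (113.6/28.4).
Each half-life halves the amount: 6080 × (1/2)^4 = 6080/16 = 380 copies per cell.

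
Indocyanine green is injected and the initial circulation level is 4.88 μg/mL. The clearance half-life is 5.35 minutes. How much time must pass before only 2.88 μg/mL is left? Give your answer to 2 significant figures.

Fraction remaining = 2.88/4.88 ≈ 0.59016.
n = log₂(4.88/2.88) = ln(1.6944)/ln 2 ≈ 0.76081 half-lives.
t = n × t½ = 0.76081 × 5.35 ≈ 4.0703 minutes.

4.1 minutes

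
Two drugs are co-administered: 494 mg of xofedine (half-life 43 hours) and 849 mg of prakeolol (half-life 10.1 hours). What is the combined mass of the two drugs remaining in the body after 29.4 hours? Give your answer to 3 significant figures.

xofedine: 494 × (1/2)^(29.4/43) = 494 × (1/2)^0.68372 ≈ 307.54 mg.
prakeolol: 849 × (1/2)^(29.4/10.1) = 849 × (1/2)^2.9109 ≈ 112.89 mg.
Total = 307.54 + 112.89 ≈ 420.43 mg.

420 mg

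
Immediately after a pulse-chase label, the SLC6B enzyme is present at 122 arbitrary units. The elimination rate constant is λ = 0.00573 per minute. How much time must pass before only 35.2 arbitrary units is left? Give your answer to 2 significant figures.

220 minutes

t½ = ln 2 / λ = 0.69315 / 0.00573 ≈ 120.97 minutes.
Fraction remaining = 35.2/122 ≈ 0.28852.
n = log₂(122/35.2) = ln(3.4659)/ln 2 ≈ 1.7932 half-lives.
t = n × t½ = 1.7932 × 120.97 ≈ 216.92 minutes.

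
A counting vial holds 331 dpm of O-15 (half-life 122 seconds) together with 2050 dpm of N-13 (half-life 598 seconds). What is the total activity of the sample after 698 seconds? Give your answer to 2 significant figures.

O-15: 331 × (1/2)^(698/122) = 331 × (1/2)^5.7213 ≈ 6.274 dpm.
N-13: 2050 × (1/2)^(698/598) = 2050 × (1/2)^1.1672 ≈ 912.82 dpm.
Total = 6.274 + 912.82 ≈ 919.09 dpm.

920 dpm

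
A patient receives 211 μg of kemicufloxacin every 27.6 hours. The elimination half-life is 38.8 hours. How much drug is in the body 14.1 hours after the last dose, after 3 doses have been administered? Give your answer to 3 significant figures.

325 μg

The 3 doses were given 69.3, 41.7, 14.1 hours ago.
Total = 211·(1/2)^(69.3/38.8) + 211·(1/2)^(41.7/38.8) + 211·(1/2)^(14.1/38.8)
      = 61.181 + 100.17 + 164.02 ≈ 325.37 μg.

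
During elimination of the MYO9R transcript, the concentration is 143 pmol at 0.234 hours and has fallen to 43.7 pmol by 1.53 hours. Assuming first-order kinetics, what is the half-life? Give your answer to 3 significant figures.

Over Δt = 1.53 − 0.234 = 1.296 hours, the level fell by a factor of 143/43.7 ≈ 3.2723.
n = log₂(3.2723) ≈ 1.7103 half-lives, so t½ = 1.296/1.7103 ≈ 0.75776 hours.

0.758 hours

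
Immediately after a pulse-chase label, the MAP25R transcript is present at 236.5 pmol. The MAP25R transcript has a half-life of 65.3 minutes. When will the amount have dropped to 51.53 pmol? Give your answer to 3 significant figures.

144 minutes

Fraction remaining = 51.53/236.5 ≈ 0.21789.
n = log₂(236.5/51.53) = ln(4.5896)/ln 2 ≈ 2.1984 half-lives.
t = n × t½ = 2.1984 × 65.3 ≈ 143.55 minutes.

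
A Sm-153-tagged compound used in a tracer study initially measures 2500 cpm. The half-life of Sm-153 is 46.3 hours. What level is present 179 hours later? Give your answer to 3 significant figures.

Number of half-lives: n = 179/46.3 ≈ 3.8661.
Remaining = 2500 × (1/2)^3.8661 = 2500 × 0.068579 ≈ 171.45 cpm.

171 cpm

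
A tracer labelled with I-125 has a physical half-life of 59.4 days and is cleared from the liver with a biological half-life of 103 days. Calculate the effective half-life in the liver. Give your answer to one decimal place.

1/t_eff = 1/t_phys + 1/t_biol = 1/59.4 + 1/103 = 0.026544 per day.
t_eff = 59.4 × 103 / (59.4 + 103) ≈ 37.674 days.

37.7 days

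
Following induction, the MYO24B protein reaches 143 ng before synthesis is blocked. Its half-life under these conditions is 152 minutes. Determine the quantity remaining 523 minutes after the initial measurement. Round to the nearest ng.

Number of half-lives: n = 523/152 ≈ 3.4408.
Remaining = 143 × (1/2)^3.4408 = 143 × 0.092091 ≈ 13.169 ng.

13 ng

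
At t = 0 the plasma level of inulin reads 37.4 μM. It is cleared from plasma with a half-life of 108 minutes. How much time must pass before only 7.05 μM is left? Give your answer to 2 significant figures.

Fraction remaining = 7.05/37.4 ≈ 0.1885.
n = log₂(37.4/7.05) = ln(5.305)/ln 2 ≈ 2.4073 half-lives.
t = n × t½ = 2.4073 × 108 ≈ 259.99 minutes.

260 minutes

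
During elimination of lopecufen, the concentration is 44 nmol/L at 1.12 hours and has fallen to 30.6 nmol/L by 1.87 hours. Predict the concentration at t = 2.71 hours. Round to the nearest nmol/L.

20 nmol/L

Over Δt = 1.87 − 1.12 = 0.75 hours, the level fell by a factor of 44/30.6 ≈ 1.4379.
n = log₂(1.4379) ≈ 0.52397 half-lives, so t½ = 0.75/0.52397 ≈ 1.4314 hours.
From t = 1.87 to t = 2.71: 30.6 × (1/2)^((2.71−1.87)/1.4314) ≈ 20.373 nmol/L.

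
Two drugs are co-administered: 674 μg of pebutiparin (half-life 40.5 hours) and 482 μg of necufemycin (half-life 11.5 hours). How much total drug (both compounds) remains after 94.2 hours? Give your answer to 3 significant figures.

pebutiparin: 674 × (1/2)^(94.2/40.5) = 674 × (1/2)^2.3259 ≈ 134.43 μg.
necufemycin: 482 × (1/2)^(94.2/11.5) = 482 × (1/2)^8.1913 ≈ 1.649 μg.
Total = 134.43 + 1.649 ≈ 136.08 μg.

136 μg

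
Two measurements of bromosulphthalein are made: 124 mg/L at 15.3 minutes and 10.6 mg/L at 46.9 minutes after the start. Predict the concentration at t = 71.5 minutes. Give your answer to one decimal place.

Over Δt = 46.9 − 15.3 = 31.6 minutes, the level fell by a factor of 124/10.6 ≈ 11.698.
n = log₂(11.698) ≈ 3.5482 half-lives, so t½ = 31.6/3.5482 ≈ 8.9059 minutes.
From t = 46.9 to t = 71.5: 10.6 × (1/2)^((71.5−46.9)/8.9059) ≈ 1.5624 mg/L.

1.6 mg/L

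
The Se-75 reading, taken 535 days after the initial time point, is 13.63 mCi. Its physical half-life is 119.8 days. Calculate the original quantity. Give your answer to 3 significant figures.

301 mCi

Number of half-lives elapsed: n = 535/119.8 ≈ 4.4658.
A₀ = A × 2^n = 13.63 × 2^4.4658 = 13.63 × 22.097 ≈ 301.18 mCi.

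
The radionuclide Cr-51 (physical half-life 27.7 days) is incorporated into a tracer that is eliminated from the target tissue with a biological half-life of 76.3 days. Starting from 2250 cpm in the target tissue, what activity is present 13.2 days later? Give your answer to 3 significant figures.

1/t_eff = 1/t_phys + 1/t_biol = 1/27.7 + 1/76.3 = 0.049207 per day.
t_eff = 27.7 × 76.3 / (27.7 + 76.3) ≈ 20.322 days.
Remaining = 2250 × (1/2)^(13.2/20.322) = 2250 × (1/2)^0.64954 ≈ 1434.3 cpm.

1430 cpm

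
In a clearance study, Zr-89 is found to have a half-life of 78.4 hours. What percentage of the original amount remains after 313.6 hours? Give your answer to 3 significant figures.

6.25%

n = 313.6/78.4 ≈ 4 half-lives.
Fraction remaining = (1/2)^4 ≈ 0.0625, i.e. 6.25%.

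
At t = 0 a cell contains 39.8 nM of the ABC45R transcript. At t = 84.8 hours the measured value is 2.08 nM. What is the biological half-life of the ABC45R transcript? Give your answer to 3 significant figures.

19.9 hours

A/A₀ = 2.08/39.8 ≈ 0.052261.
n = log₂(19.135) ≈ 4.2581 half-lives elapsed in 84.8 hours.
t½ = 84.8/4.2581 ≈ 19.915 hours.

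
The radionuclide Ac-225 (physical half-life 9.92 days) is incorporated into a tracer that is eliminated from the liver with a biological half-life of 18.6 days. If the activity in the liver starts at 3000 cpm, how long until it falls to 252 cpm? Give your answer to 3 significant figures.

1/t_eff = 1/t_phys + 1/t_biol = 1/9.92 + 1/18.6 = 0.15457 per day.
t_eff = 9.92 × 18.6 / (9.92 + 18.6) ≈ 6.4696 days.
n = log₂(3000/252) ≈ 3.5735; t = 3.5735 × 6.4696 ≈ 23.119 days.

23.1 days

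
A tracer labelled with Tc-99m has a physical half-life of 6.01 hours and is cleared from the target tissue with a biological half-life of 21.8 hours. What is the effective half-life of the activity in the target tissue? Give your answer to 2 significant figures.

1/t_eff = 1/t_phys + 1/t_biol = 1/6.01 + 1/21.8 = 0.21226 per hour.
t_eff = 6.01 × 21.8 / (6.01 + 21.8) ≈ 4.7112 hours.

4.7 hours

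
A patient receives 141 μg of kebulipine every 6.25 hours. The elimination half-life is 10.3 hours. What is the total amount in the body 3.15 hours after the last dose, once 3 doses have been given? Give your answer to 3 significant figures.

238 μg

The 3 doses were given 15.65, 9.4, 3.15 hours ago.
Total = 141·(1/2)^(15.65/10.3) + 141·(1/2)^(9.4/10.3) + 141·(1/2)^(3.15/10.3)
      = 49.185 + 74.902 + 114.07 ≈ 238.15 μg.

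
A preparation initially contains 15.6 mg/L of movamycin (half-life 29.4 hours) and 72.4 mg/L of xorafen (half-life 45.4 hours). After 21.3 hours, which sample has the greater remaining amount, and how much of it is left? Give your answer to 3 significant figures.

xorafen, 52.3 mg/L

movamycin: 15.6 × (1/2)^0.72449 ≈ 9.4413 mg/L.
xorafen: 72.4 × (1/2)^0.46916 ≈ 52.301 mg/L.
Xorafen has more remaining, at ≈ 52.301 mg/L.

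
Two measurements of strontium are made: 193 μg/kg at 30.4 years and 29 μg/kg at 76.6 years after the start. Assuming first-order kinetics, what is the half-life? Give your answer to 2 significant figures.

Over Δt = 76.6 − 30.4 = 46.2 years, the level fell by a factor of 193/29 ≈ 6.6552.
n = log₂(6.6552) ≈ 2.7345 half-lives, so t½ = 46.2/2.7345 ≈ 16.895 years.

17 years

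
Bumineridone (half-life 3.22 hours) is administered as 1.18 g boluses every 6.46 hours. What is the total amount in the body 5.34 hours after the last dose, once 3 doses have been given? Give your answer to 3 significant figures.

0.490 g

The 3 doses were given 18.26, 11.8, 5.34 hours ago.
Total = 1.18·(1/2)^(18.26/3.22) + 1.18·(1/2)^(11.8/3.22) + 1.18·(1/2)^(5.34/3.22)
      = 0.023163 + 0.093053 + 0.37382 ≈ 0.49003 g.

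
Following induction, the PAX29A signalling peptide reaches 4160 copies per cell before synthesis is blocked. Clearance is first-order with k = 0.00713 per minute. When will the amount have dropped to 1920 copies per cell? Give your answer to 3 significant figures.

t½ = ln 2 / k = 0.69315 / 0.00713 ≈ 97.216 minutes.
Fraction remaining = 1920/4160 ≈ 0.46154.
n = log₂(4160/1920) = ln(2.1667)/ln 2 ≈ 1.1155 half-lives.
t = n × t½ = 1.1155 × 97.216 ≈ 108.44 minutes.

108 minutes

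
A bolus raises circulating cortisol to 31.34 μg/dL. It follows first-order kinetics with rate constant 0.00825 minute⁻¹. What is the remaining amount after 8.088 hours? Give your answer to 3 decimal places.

t½ = ln 2 / λ = 0.69315 / 0.00825 ≈ 84.018 minutes.
Convert the elapsed time: 8.088 hours = 485.28 minutes.
Number of half-lives: n = 485.28/84.018 ≈ 5.7759.
Remaining = 31.34 × (1/2)^5.7759 = 31.34 × 0.018251 ≈ 0.57197 μg/dL.

0.572 μg/dL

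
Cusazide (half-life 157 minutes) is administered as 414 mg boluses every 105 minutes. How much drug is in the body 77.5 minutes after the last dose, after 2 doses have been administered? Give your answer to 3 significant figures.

479 mg

The 2 doses were given 182.5, 77.5 minutes ago.
Total = 414·(1/2)^(182.5/157) + 414·(1/2)^(77.5/157)
      = 184.96 + 294.04 ≈ 479 mg.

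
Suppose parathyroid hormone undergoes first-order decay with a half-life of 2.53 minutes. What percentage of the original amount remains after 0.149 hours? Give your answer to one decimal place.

8.6%

0.149 hours = 8.94 minutes.
n = 8.94/2.53 ≈ 3.5336 half-lives.
Fraction remaining = (1/2)^3.5336 ≈ 0.086354, i.e. 8.6354%.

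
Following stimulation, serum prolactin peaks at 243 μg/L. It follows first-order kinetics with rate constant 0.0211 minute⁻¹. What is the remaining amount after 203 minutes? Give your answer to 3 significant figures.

3.35 μg/L

t½ = ln 2 / λ = 0.69315 / 0.0211 ≈ 32.851 minutes.
Number of half-lives: n = 203/32.851 ≈ 6.1795.
Remaining = 243 × (1/2)^6.1795 = 243 × 0.013797 ≈ 3.3527 μg/L.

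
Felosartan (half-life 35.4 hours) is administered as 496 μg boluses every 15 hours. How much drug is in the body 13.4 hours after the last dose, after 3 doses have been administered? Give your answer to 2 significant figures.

880 μg

The 3 doses were given 43.4, 28.4, 13.4 hours ago.
Total = 496·(1/2)^(43.4/35.4) + 496·(1/2)^(28.4/35.4) + 496·(1/2)^(13.4/35.4)
      = 212.04 + 284.43 + 381.53 ≈ 878.01 μg.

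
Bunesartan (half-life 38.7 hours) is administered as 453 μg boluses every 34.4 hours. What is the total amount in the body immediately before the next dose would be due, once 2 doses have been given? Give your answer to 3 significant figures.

The 2 doses were given 68.8, 34.4 hours ago.
Total = 453·(1/2)^(68.8/38.7) + 453·(1/2)^(34.4/38.7)
      = 132.11 + 244.63 ≈ 376.74 μg.

377 μg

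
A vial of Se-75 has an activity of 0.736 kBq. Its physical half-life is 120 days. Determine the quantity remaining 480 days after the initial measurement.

Elapsed time is 4 half-lives (480/120).
Each half-life halves the amount: 0.736 × (1/2)^4 = 0.736/16 = 0.046 kBq.

0.046 kBq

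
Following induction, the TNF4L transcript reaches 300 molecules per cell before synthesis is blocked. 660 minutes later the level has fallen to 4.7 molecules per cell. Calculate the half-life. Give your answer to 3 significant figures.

110 minutes

A/A₀ = 4.7/300 ≈ 0.015667.
n = log₂(63.83) ≈ 5.9962 half-lives elapsed in 660 minutes.
t½ = 660/5.9962 ≈ 110.07 minutes.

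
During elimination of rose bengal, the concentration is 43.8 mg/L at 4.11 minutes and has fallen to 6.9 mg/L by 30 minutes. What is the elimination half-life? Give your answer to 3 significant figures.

9.71 minutes

Over Δt = 30 − 4.11 = 25.89 minutes, the level fell by a factor of 43.8/6.9 ≈ 6.3478.
n = log₂(6.3478) ≈ 2.6663 half-lives, so t½ = 25.89/2.6663 ≈ 9.7102 minutes.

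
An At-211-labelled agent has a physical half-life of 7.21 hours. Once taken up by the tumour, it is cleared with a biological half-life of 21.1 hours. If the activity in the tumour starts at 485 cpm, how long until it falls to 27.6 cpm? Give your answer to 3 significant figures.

22.2 hours

1/t_eff = 1/t_phys + 1/t_biol = 1/7.21 + 1/21.1 = 0.18609 per hour.
t_eff = 7.21 × 21.1 / (7.21 + 21.1) ≈ 5.3738 hours.
n = log₂(485/27.6) ≈ 4.1352; t = 4.1352 × 5.3738 ≈ 22.222 hours.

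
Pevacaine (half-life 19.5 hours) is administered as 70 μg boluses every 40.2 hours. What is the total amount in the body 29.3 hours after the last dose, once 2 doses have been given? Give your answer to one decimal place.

The 2 doses were given 69.5, 29.3 hours ago.
Total = 70·(1/2)^(69.5/19.5) + 70·(1/2)^(29.3/19.5)
      = 5.9183 + 24.705 ≈ 30.623 μg.

30.6 μg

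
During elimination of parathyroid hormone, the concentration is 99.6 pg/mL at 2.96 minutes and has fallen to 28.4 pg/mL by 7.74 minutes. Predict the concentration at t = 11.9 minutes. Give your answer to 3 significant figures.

9.53 pg/mL

Over Δt = 7.74 − 2.96 = 4.78 minutes, the level fell by a factor of 99.6/28.4 ≈ 3.507.
n = log₂(3.507) ≈ 1.8103 half-lives, so t½ = 4.78/1.8103 ≈ 2.6405 minutes.
From t = 7.74 to t = 11.9: 28.4 × (1/2)^((11.9−7.74)/2.6405) ≈ 9.5293 pg/mL.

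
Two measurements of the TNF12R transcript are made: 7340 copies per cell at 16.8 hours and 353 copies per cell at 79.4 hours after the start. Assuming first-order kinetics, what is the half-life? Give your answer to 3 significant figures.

Over Δt = 79.4 − 16.8 = 62.6 hours, the level fell by a factor of 7340/353 ≈ 20.793.
n = log₂(20.793) ≈ 4.378 half-lives, so t½ = 62.6/4.378 ≈ 14.299 hours.

14.3 hours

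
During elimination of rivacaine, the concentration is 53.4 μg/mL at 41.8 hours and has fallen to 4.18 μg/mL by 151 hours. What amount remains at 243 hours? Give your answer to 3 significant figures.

Over Δt = 151 − 41.8 = 109.2 hours, the level fell by a factor of 53.4/4.18 ≈ 12.775.
n = log₂(12.775) ≈ 3.6753 half-lives, so t½ = 109.2/3.6753 ≈ 29.712 hours.
From t = 151 to t = 243: 4.18 × (1/2)^((243−151)/29.712) ≈ 0.48874 μg/mL.

0.489 μg/mL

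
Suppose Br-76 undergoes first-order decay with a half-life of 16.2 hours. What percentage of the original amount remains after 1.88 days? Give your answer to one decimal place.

14.5%

1.88 days = 45.12 hours.
n = 45.12/16.2 ≈ 2.7852 half-lives.
Fraction remaining = (1/2)^2.7852 ≈ 0.14507, i.e. 14.507%.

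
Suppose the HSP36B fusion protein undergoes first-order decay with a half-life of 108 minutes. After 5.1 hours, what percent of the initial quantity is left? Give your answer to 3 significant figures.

14.0%

5.1 hours = 306 minutes.
n = 306/108 ≈ 2.8333 half-lives.
Fraction remaining = (1/2)^2.8333 ≈ 0.14031, i.e. 14.031%.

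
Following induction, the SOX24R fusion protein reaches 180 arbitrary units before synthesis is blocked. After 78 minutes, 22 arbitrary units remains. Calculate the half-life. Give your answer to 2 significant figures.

26 minutes

A/A₀ = 22/180 ≈ 0.12222.
n = log₂(8.1818) ≈ 3.0324 half-lives elapsed in 78 minutes.
t½ = 78/3.0324 ≈ 25.722 minutes.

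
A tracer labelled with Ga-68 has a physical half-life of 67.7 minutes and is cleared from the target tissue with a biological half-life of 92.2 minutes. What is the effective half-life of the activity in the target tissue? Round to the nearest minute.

1/t_eff = 1/t_phys + 1/t_biol = 1/67.7 + 1/92.2 = 0.025617 per minute.
t_eff = 67.7 × 92.2 / (67.7 + 92.2) ≈ 39.037 minutes.

39 minutes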